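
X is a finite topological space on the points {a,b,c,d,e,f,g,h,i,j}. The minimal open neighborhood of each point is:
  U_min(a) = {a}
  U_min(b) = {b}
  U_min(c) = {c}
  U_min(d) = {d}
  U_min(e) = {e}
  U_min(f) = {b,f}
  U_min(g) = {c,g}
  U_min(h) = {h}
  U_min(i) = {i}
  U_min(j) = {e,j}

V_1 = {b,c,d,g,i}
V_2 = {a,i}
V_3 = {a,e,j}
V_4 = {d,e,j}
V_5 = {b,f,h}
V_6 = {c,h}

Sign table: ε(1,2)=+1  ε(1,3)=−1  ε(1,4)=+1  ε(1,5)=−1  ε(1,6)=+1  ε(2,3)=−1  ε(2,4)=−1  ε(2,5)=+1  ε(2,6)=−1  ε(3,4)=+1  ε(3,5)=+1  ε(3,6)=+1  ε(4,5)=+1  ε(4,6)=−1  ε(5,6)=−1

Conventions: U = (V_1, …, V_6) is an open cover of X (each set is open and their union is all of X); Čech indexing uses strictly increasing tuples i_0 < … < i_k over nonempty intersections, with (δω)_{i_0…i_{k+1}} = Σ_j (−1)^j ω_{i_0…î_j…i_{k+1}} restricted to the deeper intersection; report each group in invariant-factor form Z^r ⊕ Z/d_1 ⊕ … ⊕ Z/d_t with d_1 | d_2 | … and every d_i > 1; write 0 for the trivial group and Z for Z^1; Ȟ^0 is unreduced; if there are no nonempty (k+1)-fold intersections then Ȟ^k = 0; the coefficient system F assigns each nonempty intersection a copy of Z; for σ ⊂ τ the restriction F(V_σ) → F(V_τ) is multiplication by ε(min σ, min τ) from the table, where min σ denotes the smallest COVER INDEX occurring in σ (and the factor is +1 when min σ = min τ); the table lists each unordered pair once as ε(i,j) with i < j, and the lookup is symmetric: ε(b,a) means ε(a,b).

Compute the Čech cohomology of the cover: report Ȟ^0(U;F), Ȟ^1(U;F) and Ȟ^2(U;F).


Ȟ^0 ≅ 0; Ȟ^1 ≅ Z ⊕ Z/2; Ȟ^2 ≅ 0

nerve simplices:
  V12={i} V14={d} V15={b} V16={c} V23={a} V34={e,j} V56={h}
C dims 6,7; δ0: rk 6, SNF 1^5·2
degree 0: 6−6−0 = 0 → Ȟ^0 ≅ 0
degree 1: 7−0−6 = 1 plus torsion [2] → Ȟ^1 ≅ Z ⊕ Z/2
degree 2: 0−0−0 = 0 → Ȟ^2 ≅ 0


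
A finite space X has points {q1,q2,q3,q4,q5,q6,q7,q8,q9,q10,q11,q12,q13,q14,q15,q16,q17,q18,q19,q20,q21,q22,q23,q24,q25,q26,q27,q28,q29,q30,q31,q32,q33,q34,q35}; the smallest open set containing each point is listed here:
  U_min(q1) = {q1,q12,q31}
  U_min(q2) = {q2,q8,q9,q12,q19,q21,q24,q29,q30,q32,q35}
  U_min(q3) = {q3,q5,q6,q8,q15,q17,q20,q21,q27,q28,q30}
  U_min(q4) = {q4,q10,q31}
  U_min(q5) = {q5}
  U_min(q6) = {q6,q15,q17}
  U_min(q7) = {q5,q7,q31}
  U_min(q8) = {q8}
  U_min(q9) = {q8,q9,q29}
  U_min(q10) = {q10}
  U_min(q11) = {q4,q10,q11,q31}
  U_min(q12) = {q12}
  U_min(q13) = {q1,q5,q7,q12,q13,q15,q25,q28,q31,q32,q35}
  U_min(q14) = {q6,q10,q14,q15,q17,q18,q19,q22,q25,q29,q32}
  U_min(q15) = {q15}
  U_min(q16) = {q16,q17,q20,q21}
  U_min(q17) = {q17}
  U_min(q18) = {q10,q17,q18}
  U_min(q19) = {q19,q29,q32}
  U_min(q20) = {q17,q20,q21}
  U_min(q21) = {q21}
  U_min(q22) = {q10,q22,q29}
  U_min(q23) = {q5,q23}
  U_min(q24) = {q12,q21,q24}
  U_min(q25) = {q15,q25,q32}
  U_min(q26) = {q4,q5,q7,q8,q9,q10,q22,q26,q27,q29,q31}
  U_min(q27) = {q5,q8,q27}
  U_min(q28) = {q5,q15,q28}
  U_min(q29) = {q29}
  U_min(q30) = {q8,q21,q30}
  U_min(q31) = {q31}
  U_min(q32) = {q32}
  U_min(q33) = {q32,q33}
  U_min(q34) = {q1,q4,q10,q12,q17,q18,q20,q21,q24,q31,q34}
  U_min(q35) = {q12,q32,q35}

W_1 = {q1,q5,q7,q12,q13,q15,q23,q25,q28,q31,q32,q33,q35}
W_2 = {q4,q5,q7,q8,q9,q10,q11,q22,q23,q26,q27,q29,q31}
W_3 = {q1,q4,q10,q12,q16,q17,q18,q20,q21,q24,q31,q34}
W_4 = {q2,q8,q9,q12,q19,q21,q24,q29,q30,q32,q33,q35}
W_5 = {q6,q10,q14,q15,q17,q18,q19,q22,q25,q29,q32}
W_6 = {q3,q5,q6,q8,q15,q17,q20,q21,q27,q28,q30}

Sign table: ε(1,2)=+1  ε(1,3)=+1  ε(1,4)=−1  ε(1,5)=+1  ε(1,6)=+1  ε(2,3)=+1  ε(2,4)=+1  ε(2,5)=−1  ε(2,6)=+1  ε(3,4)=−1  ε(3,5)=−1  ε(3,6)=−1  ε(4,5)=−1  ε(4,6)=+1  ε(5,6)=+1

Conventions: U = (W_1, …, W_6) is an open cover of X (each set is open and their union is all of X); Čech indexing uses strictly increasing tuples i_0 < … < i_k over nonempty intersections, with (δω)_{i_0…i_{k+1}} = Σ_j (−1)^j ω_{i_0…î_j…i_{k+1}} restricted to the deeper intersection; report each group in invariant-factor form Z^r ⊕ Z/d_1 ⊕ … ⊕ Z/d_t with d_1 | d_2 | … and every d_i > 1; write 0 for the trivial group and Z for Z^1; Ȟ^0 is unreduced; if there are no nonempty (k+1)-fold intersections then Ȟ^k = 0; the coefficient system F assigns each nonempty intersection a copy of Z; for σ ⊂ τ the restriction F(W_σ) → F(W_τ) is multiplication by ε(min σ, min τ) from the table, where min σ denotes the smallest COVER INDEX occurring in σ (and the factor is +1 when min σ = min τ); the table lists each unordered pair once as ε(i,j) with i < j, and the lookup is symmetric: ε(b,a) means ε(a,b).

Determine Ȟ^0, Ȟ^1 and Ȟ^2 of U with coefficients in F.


cover nerve:
  W12={q5,q7,q23,q31} W13={q1,q12,q31} W14={q12,q32,q33,q35} W15={q15,q25,q32} W16={q5,q15,q28} W23={q4,q10,q31} W24={q8,q9,q29} W25={q10,q22,q29} W26={q5,q8,q27} W34={q12,q21,q24} W35={q10,q17,q18} W36={q17,q20,q21} W45={q19,q29,q32} W46={q8,q21,q30} W56={q6,q15,q17}
  W123={q31} W126={q5} W134={q12} W145={q32} W156={q15} W235={q10} W245={q29} W246={q8} W346={q21} W356={q17}
C dims 6,15,10; δ0: rk 6, SNF 1^5·2; δ1: rk 9, SNF 1^9
Ȟ^0: (6−6)−0=0 ⇒ 0
Ȟ^1: (15−9)−6=0 plus torsion [2] ⇒ Z/2
Ȟ^2: (10−0)−9=1 ⇒ Z

Ȟ^0 ≅ 0, Ȟ^1 ≅ Z/2 and Ȟ^2 ≅ Z


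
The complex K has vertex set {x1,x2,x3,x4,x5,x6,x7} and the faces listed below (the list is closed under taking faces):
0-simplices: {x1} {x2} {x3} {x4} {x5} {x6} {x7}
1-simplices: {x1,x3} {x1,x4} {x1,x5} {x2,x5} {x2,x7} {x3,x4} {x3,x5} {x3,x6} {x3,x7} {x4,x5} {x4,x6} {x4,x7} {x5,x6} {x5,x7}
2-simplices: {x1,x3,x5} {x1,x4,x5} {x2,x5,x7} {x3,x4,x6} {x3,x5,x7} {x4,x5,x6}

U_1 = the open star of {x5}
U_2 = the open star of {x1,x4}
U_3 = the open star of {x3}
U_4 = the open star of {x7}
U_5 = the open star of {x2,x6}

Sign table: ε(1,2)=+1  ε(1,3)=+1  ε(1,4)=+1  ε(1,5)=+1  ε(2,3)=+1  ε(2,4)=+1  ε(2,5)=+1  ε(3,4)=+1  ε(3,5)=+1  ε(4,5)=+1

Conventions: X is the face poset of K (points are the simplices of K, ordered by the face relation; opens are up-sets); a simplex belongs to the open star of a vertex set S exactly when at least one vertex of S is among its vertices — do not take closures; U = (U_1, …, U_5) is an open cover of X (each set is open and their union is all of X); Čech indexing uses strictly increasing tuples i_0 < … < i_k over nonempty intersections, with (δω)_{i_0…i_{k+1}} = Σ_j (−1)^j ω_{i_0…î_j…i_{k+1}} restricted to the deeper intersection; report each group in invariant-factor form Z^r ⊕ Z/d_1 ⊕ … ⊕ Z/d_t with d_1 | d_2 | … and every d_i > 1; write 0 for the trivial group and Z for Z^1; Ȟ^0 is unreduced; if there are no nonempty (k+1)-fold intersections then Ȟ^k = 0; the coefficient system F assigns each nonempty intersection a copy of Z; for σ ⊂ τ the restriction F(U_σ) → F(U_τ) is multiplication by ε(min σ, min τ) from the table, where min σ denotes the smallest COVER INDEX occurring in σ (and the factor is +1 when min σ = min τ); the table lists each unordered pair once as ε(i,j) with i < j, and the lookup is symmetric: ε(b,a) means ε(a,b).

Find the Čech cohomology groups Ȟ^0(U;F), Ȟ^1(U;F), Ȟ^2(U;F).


Ȟ^0 ≅ Z,  Ȟ^1 ≅ Z,  Ȟ^2 ≅ 0

nonempty intersections:
  U1={{x5},{x1,x5},{x2,x5},{x3,x5},{x4,x5},{x5,x6},{x5,x7},{x1,x3,x5},{x1,x4,x5},{x2,x5,x7},{x3,x5,x7},{x4,x5,x6}} U2={{x1},{x4},{x1,x3},{x1,x4},{x1,x5},{x3,x4},{x4,x5},{x4,x6},{x4,x7},{x1,x3,x5},{x1,x4,x5},{x3,x4,x6},{x4,x5,x6}} U3={{x3},{x1,x3},{x3,x4},{x3,x5},{x3,x6},{x3,x7},{x1,x3,x5},{x3,x4,x6},{x3,x5,x7}} U4={{x7},{x2,x7},{x3,x7},{x4,x7},{x5,x7},{x2,x5,x7},{x3,x5,x7}} U5={{x2},{x6},{x2,x5},{x2,x7},{x3,x6},{x4,x6},{x5,x6},{x2,x5,x7},{x3,x4,x6},{x4,x5,x6}}
  U12={{x1,x5},{x4,x5},{x1,x3,x5},{x1,x4,x5},{x4,x5,x6}} U13={{x3,x5},{x1,x3,x5},{x3,x5,x7}} U14={{x5,x7},{x2,x5,x7},{x3,x5,x7}} U15={{x2,x5},{x5,x6},{x2,x5,x7},{x4,x5,x6}} U23={{x1,x3},{x3,x4},{x1,x3,x5},{x3,x4,x6}} U24={{x4,x7}} U25={{x4,x6},{x3,x4,x6},{x4,x5,x6}} U34={{x3,x7},{x3,x5,x7}} U35={{x3,x6},{x3,x4,x6}} U45={{x2,x7},{x2,x5,x7}}
  U123={{x1,x3,x5}} U125={{x4,x5,x6}} U134={{x3,x5,x7}} U145={{x2,x5,x7}} U235={{x3,x4,x6}}
C dims 5,10,5; δ0: rk 4, SNF 1^4; δ1: rk 5, SNF 1^5
Ȟ^0: (5−4)−0=1 ⇒ Z
Ȟ^1: (10−5)−4=1 ⇒ Z
Ȟ^2: (5−0)−5=0 ⇒ 0


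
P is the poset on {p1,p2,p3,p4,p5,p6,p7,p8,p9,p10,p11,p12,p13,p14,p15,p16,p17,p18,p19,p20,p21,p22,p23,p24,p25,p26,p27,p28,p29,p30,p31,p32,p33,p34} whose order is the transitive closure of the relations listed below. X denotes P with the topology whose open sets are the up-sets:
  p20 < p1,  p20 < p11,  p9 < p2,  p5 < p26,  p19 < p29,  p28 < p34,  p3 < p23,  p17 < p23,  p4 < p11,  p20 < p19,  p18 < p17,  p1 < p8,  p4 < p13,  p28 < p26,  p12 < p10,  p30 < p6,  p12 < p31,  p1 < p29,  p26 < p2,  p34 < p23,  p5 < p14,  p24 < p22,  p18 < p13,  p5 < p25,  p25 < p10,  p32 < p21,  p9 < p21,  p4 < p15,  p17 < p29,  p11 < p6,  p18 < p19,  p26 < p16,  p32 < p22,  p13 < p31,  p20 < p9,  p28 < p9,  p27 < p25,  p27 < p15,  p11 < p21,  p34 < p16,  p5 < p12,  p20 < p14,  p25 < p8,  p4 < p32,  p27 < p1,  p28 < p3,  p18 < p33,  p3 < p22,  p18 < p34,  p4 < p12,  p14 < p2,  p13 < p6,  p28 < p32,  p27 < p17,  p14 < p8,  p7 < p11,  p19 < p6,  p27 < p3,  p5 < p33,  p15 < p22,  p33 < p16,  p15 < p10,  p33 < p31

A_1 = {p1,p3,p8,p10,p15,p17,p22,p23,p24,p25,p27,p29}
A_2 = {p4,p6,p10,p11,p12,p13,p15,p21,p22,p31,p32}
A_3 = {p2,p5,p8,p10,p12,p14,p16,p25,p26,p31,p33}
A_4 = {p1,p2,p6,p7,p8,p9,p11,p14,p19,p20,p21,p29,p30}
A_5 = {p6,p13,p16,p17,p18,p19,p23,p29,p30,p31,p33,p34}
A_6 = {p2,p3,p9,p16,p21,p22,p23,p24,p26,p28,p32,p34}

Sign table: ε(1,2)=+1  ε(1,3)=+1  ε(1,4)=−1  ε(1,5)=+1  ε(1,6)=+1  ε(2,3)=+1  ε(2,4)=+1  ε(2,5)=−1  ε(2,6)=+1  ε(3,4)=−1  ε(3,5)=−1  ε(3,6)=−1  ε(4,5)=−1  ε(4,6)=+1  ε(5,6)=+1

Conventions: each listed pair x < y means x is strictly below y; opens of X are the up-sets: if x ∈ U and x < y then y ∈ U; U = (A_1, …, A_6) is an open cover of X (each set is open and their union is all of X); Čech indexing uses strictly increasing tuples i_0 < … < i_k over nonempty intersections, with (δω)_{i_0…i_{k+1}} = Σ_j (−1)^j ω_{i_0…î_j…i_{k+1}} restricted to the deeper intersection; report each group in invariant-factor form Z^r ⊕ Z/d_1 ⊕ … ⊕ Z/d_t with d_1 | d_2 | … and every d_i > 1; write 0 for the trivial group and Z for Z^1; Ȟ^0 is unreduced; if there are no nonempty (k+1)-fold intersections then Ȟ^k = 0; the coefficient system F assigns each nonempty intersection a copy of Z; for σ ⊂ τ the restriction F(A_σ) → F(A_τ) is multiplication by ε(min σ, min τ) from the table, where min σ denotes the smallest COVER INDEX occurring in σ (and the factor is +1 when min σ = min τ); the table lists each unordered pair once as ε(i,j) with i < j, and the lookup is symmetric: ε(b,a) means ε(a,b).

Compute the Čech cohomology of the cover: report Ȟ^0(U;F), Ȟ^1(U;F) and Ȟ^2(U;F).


Ȟ^0 ≅ 0, Ȟ^1 ≅ Z/2 and Ȟ^2 ≅ Z

intersection data:
  A12={p10,p15,p22} A13={p8,p10,p25} A14={p1,p8,p29} A15={p17,p23,p29} A16={p3,p22,p23,p24} A23={p10,p12,p31} A24={p6,p11,p21} A25={p6,p13,p31} A26={p21,p22,p32} A34={p2,p8,p14} A35={p16,p31,p33} A36={p2,p16,p26} A45={p6,p19,p29,p30} A46={p2,p9,p21} A56={p16,p23,p34}
  A123={p10} A126={p22} A134={p8} A145={p29} A156={p23} A235={p31} A245={p6} A246={p21} A346={p2} A356={p16}
C dims 6,15,10; δ0: rk 6, SNF 1^5·2; δ1: rk 9, SNF 1^9
Ȟ^0 = (6 − 6) − 0 = 0, so Ȟ^0 ≅ 0
Ȟ^1 = (15 − 9) − 6 = 0 plus torsion [2], so Ȟ^1 ≅ Z/2
Ȟ^2 = (10 − 0) − 9 = 1, so Ȟ^2 ≅ Z


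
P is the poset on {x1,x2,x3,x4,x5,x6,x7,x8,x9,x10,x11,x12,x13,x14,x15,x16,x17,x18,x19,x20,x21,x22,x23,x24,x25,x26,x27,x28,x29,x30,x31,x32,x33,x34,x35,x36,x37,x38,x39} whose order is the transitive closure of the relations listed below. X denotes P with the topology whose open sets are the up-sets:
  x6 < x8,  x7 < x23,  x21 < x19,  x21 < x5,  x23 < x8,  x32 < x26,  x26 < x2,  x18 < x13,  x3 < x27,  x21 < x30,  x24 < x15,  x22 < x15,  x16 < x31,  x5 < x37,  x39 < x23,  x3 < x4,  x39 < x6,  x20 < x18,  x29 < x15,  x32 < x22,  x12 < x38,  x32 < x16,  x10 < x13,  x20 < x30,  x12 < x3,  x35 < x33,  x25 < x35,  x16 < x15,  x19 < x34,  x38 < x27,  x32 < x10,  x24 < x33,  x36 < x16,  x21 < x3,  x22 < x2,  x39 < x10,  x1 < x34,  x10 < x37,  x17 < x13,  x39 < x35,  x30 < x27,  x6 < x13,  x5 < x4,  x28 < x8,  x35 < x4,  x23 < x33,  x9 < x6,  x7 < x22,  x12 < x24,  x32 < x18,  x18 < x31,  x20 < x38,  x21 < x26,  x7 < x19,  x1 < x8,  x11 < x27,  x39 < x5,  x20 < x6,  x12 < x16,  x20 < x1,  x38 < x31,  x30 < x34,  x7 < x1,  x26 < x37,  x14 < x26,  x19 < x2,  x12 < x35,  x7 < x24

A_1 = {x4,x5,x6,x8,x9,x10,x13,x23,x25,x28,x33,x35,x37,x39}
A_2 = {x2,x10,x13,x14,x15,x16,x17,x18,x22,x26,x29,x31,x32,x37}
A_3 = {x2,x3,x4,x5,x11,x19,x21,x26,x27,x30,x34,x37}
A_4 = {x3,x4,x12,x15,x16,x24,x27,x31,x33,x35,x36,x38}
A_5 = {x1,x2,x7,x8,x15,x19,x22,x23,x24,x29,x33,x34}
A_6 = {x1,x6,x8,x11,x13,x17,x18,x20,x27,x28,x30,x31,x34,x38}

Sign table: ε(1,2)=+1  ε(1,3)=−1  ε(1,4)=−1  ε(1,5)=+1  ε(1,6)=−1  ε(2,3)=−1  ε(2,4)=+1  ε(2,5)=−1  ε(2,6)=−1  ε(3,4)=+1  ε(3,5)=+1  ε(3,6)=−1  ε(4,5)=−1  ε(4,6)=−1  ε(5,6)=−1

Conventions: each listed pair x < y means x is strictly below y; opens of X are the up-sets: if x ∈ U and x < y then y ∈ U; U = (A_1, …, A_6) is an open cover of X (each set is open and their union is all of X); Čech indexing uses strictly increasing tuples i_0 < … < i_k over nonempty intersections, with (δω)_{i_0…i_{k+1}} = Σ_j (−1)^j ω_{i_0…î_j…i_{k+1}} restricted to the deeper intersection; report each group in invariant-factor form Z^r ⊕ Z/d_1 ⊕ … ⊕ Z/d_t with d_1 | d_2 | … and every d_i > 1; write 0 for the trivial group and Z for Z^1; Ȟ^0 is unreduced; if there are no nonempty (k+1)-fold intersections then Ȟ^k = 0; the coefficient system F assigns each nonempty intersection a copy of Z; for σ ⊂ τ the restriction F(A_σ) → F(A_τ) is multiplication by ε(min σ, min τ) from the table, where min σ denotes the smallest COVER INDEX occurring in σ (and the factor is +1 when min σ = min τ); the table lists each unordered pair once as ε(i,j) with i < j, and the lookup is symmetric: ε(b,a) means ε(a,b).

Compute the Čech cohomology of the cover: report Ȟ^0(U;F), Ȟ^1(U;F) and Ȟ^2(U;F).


Ȟ^0 ≅ 0, Ȟ^1 ≅ Z/2, Ȟ^2 ≅ Z

nerve simplices:
  A12={x10,x13,x37} A13={x4,x5,x37} A14={x4,x33,x35} A15={x8,x23,x33} A16={x6,x8,x13,x28} A23={x2,x26,x37} A24={x15,x16,x31} A25={x2,x15,x22,x29} A26={x13,x17,x18,x31} A34={x3,x4,x27} A35={x2,x19,x34} A36={x11,x27,x30,x34} A45={x15,x24,x33} A46={x27,x31,x38} A56={x1,x8,x34}
  A123={x37} A126={x13} A134={x4} A145={x33} A156={x8} A235={x2} A245={x15} A246={x31} A346={x27} A356={x34}
C dims 6,15,10; δ0: rk 6, SNF 1^5·2; δ1: rk 9, SNF 1^9
degree 0: 6−6−0 = 0 → Ȟ^0 ≅ 0
degree 1: 15−9−6 = 0 plus torsion [2] → Ȟ^1 ≅ Z/2
degree 2: 10−0−9 = 1 → Ȟ^2 ≅ Z


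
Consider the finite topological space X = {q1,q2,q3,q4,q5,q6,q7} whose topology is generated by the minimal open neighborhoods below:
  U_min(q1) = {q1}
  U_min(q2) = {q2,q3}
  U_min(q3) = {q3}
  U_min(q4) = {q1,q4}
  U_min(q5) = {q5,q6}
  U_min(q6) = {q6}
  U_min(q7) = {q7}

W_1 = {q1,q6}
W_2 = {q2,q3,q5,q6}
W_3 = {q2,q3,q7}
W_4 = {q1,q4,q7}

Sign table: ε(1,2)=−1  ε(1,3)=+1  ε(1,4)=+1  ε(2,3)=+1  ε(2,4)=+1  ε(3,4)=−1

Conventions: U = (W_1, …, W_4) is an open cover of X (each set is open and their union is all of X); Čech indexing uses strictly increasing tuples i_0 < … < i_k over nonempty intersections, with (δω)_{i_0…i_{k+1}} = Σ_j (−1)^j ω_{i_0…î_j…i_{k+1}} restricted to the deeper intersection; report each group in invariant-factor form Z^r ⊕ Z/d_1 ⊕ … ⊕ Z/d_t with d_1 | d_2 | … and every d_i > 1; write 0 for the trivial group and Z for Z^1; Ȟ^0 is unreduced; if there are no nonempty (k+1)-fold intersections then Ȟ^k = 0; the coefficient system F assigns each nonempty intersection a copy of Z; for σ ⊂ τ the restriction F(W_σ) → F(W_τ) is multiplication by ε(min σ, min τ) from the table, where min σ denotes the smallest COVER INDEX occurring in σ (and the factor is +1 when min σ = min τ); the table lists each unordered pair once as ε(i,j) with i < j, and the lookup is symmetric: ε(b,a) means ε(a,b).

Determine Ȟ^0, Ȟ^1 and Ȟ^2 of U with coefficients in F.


Ȟ^0 ≅ Z; Ȟ^1 ≅ Z; Ȟ^2 ≅ 0

nerve simplices:
  W12={q6} W14={q1} W23={q2,q3} W34={q7}
C dims 4,4; δ0: rk 3, SNF 1^3
degree 0: 4−3−0 = 1 → Ȟ^0 ≅ Z
degree 1: 4−0−3 = 1 → Ȟ^1 ≅ Z
degree 2: 0−0−0 = 0 → Ȟ^2 ≅ 0


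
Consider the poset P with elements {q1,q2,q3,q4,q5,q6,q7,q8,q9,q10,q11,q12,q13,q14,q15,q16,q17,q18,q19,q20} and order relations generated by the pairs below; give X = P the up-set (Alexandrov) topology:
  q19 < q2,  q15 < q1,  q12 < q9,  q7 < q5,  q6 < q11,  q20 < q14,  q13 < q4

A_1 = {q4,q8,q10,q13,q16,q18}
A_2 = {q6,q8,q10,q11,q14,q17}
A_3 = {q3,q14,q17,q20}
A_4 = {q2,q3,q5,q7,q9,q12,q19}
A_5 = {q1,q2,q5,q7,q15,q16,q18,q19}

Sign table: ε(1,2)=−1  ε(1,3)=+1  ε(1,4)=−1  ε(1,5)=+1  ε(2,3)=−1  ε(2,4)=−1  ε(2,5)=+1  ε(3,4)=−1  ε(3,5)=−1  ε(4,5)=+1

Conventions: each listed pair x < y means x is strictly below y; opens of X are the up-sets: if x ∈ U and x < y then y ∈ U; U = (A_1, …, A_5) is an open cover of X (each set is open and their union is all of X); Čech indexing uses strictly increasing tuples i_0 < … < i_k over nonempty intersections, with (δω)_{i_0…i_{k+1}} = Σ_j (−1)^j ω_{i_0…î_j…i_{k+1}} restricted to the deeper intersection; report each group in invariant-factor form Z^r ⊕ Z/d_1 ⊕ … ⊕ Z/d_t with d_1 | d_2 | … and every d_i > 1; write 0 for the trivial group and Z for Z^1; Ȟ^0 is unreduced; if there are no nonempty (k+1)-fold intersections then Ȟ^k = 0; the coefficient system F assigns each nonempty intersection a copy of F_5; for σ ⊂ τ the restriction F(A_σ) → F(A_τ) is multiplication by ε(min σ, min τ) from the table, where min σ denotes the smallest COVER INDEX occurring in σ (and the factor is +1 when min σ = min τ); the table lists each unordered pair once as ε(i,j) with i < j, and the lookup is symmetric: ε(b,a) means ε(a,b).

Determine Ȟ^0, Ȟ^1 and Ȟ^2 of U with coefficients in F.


intersection data:
  A12={q8,q10} A15={q16,q18} A23={q14,q17} A34={q3} A45={q2,q5,q7,q19}
C dims 5,5; δ0: rk_F5 5
Ȟ^0 = (5 − 5) − 0 = 0, so Ȟ^0 ≅ 0
Ȟ^1 = (5 − 0) − 5 = 0, so Ȟ^1 ≅ 0
Ȟ^2 = (0 − 0) − 0 = 0, so Ȟ^2 ≅ 0

Ȟ^0 ≅ 0,  Ȟ^1 ≅ 0,  Ȟ^2 ≅ 0


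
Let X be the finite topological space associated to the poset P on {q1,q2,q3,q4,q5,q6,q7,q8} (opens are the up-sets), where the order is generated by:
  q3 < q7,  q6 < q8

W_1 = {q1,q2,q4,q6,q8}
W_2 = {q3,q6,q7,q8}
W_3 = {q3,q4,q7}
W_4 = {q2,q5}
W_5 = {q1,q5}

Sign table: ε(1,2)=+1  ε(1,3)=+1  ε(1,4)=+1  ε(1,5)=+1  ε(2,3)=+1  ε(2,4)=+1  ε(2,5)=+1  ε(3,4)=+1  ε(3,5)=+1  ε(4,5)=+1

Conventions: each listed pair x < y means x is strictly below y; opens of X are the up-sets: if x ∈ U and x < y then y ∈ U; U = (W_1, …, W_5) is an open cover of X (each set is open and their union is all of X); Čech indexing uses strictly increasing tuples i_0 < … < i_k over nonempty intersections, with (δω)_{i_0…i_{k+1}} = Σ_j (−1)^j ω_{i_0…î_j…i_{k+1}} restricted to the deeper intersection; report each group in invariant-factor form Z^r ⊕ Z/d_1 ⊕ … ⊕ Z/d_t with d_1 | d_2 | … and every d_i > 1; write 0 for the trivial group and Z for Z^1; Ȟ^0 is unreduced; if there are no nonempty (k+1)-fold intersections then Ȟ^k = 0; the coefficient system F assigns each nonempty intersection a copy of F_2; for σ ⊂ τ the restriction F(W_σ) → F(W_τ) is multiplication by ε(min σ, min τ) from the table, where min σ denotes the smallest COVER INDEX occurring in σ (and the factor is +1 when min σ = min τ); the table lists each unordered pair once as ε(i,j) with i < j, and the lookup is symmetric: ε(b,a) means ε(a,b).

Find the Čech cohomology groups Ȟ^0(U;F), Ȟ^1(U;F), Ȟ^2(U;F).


Ȟ^0 = Z/2, Ȟ^1 = Z/2 ⊕ Z/2 and Ȟ^2 = 0

nerve of the cover:
  W12={q6,q8} W13={q4} W14={q2} W15={q1} W23={q3,q7} W45={q5}
C dims 5,6; δ0: rk_F2 4
Ȟ^0 = (5 − 4) − 0 = 1, so Ȟ^0 ≅ Z/2
Ȟ^1 = (6 − 0) − 4 = 2, so Ȟ^1 ≅ Z/2 ⊕ Z/2
Ȟ^2 = (0 − 0) − 0 = 0, so Ȟ^2 ≅ 0


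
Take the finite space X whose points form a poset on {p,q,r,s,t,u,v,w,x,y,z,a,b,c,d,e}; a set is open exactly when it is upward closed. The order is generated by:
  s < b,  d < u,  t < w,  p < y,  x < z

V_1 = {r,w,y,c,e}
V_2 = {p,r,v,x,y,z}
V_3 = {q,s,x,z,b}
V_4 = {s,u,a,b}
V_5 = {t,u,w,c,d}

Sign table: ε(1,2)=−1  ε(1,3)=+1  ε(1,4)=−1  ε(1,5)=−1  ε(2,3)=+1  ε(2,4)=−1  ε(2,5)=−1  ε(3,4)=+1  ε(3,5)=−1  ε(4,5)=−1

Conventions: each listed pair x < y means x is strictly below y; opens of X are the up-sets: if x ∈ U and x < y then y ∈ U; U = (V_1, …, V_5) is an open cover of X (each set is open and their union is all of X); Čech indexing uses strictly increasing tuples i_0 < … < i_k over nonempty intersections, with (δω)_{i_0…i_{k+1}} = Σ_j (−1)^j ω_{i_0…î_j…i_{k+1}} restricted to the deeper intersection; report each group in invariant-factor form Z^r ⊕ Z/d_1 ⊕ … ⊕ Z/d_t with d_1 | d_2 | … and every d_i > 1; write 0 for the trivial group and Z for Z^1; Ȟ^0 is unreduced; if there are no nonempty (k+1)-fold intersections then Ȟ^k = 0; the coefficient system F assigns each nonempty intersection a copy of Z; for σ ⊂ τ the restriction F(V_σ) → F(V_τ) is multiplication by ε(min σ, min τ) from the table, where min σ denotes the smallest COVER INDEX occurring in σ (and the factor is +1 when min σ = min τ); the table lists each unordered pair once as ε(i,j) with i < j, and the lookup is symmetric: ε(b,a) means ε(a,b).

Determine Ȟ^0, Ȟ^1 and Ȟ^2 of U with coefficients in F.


Ȟ^0 = 0,  Ȟ^1 = Z/2,  Ȟ^2 = 0

cover nerve:
  V12={r,y} V15={w,c} V23={x,z} V34={s,b} V45={u}
C dims 5,5; δ0: rk 5, SNF 1^4·2
Ȟ^0: (5−5)−0=0 ⇒ 0
Ȟ^1: (5−0)−5=0 plus torsion [2] ⇒ Z/2
Ȟ^2: (0−0)−0=0 ⇒ 0


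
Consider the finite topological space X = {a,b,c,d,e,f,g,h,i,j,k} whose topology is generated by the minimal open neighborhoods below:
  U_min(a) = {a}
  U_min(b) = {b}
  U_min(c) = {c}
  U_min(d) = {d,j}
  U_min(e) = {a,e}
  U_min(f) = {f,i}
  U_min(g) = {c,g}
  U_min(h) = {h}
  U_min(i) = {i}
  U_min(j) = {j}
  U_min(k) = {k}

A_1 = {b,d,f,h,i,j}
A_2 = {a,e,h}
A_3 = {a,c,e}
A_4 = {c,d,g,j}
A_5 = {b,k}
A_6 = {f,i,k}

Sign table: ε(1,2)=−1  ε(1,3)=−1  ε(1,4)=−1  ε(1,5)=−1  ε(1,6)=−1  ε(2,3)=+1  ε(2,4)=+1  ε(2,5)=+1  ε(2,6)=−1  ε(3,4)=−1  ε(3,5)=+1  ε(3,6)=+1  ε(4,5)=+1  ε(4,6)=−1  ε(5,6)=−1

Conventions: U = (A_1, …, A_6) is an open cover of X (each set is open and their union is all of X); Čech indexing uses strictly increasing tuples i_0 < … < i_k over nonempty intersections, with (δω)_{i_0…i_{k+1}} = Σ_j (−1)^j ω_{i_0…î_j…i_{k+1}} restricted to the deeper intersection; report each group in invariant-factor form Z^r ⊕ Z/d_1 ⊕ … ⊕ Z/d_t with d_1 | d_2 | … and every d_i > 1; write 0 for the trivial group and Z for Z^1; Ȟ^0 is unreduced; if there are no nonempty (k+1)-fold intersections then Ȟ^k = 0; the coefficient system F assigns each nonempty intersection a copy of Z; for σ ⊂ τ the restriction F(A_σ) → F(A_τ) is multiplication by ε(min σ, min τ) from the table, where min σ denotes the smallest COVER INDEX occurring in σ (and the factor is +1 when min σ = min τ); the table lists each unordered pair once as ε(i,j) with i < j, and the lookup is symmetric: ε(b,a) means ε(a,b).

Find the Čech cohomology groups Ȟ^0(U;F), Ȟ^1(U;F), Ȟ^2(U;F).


nerve of the cover:
  A12={h} A14={d,j} A15={b} A16={f,i} A23={a,e} A34={c} A56={k}
C dims 6,7; δ0: rk 6, SNF 1^5·2
Ȟ^0 = (6 − 6) − 0 = 0, so Ȟ^0 ≅ 0
Ȟ^1 = (7 − 0) − 6 = 1 plus torsion [2], so Ȟ^1 ≅ Z ⊕ Z/2
Ȟ^2 = (0 − 0) − 0 = 0, so Ȟ^2 ≅ 0

Ȟ^0 = 0, Ȟ^1 = Z ⊕ Z/2, Ȟ^2 = 0


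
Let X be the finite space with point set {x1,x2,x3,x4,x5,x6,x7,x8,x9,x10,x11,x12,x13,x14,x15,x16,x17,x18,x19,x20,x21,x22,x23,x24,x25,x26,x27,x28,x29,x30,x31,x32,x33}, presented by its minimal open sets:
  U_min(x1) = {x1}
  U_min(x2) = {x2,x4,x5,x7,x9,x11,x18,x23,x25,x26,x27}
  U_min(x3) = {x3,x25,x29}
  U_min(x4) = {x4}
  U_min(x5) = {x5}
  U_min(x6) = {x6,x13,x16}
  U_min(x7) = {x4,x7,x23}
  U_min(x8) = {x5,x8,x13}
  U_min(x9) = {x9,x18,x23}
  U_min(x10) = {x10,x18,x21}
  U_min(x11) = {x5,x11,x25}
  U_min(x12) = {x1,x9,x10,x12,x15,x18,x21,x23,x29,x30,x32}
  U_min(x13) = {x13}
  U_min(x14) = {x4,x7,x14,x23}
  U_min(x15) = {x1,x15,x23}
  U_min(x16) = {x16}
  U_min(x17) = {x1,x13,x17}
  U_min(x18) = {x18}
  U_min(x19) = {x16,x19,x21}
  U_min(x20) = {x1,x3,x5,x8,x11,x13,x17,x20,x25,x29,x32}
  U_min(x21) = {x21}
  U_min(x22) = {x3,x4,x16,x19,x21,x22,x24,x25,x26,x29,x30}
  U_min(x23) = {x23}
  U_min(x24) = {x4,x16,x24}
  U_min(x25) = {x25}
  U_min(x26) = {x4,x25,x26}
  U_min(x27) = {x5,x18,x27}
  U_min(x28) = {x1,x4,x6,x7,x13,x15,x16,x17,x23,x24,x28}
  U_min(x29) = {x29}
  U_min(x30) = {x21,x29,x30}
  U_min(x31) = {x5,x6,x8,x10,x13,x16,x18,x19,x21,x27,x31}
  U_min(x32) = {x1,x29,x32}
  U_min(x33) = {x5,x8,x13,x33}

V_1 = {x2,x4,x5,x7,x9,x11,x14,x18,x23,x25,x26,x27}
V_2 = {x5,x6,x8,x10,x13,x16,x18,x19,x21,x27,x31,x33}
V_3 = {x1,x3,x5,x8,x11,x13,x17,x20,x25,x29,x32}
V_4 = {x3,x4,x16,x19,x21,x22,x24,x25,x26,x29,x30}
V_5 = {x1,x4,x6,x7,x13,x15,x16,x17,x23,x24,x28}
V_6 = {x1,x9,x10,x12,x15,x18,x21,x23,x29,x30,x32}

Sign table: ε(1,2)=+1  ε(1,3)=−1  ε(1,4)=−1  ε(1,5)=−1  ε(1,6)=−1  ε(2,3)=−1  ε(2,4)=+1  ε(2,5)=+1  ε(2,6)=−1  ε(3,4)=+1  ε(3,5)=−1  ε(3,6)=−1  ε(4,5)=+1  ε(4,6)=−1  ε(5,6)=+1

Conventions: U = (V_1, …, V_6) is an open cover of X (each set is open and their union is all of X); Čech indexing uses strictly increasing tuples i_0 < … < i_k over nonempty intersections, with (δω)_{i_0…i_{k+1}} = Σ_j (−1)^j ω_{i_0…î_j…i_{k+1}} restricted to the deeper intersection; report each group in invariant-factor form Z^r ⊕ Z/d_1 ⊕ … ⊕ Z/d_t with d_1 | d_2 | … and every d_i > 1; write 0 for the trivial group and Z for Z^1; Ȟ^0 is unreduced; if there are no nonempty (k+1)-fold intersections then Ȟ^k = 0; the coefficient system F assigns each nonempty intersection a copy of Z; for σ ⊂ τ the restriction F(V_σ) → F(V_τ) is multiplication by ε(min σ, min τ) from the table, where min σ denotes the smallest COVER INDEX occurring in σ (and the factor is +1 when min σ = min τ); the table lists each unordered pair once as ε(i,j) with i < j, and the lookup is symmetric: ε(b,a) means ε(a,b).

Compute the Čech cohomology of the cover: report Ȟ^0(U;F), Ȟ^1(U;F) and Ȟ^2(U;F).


nonempty intersections:
  V12={x5,x18,x27} V13={x5,x11,x25} V14={x4,x25,x26} V15={x4,x7,x23} V16={x9,x18,x23} V23={x5,x8,x13} V24={x16,x19,x21} V25={x6,x13,x16} V26={x10,x18,x21} V34={x3,x25,x29} V35={x1,x13,x17} V36={x1,x29,x32} V45={x4,x16,x24} V46={x21,x29,x30} V56={x1,x15,x23}
  V123={x5} V126={x18} V134={x25} V145={x4} V156={x23} V235={x13} V245={x16} V246={x21} V346={x29} V356={x1}
C dims 6,15,10; δ0: rk 6, SNF 1^5·2; δ1: rk 9, SNF 1^9
Ȟ^0: (6−6)−0=0 ⇒ 0
Ȟ^1: (15−9)−6=0 plus torsion [2] ⇒ Z/2
Ȟ^2: (10−0)−9=1 ⇒ Z

Ȟ^0 ≅ 0, Ȟ^1 ≅ Z/2 and Ȟ^2 ≅ Z


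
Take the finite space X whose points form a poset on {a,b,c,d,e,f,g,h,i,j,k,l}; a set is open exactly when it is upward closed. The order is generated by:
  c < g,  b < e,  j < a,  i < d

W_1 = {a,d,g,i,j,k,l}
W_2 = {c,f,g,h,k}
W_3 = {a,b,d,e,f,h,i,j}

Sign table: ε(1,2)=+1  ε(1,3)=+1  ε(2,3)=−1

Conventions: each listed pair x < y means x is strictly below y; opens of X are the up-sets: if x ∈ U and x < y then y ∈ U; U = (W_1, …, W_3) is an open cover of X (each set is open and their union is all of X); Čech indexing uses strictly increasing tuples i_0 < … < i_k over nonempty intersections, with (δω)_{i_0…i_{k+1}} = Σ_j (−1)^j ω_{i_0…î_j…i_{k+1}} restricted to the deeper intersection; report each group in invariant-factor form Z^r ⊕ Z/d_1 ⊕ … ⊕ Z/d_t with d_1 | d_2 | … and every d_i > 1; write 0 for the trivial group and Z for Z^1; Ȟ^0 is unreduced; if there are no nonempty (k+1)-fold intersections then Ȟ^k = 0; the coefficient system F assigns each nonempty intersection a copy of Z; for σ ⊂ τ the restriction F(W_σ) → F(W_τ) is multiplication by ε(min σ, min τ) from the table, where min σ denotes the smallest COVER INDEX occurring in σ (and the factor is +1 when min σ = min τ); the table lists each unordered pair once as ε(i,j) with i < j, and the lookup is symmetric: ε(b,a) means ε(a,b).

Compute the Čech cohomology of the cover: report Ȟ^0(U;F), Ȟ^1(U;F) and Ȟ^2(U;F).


cover nerve:
  W12={g,k} W13={a,d,i,j} W23={f,h}
C dims 3,3; δ0: rk 3, SNF 1^2·2
Ȟ^0: (3−3)−0=0 ⇒ 0
Ȟ^1: (3−0)−3=0 plus torsion [2] ⇒ Z/2
Ȟ^2: (0−0)−0=0 ⇒ 0

Ȟ^0 ≅ 0, Ȟ^1 ≅ Z/2, Ȟ^2 ≅ 0


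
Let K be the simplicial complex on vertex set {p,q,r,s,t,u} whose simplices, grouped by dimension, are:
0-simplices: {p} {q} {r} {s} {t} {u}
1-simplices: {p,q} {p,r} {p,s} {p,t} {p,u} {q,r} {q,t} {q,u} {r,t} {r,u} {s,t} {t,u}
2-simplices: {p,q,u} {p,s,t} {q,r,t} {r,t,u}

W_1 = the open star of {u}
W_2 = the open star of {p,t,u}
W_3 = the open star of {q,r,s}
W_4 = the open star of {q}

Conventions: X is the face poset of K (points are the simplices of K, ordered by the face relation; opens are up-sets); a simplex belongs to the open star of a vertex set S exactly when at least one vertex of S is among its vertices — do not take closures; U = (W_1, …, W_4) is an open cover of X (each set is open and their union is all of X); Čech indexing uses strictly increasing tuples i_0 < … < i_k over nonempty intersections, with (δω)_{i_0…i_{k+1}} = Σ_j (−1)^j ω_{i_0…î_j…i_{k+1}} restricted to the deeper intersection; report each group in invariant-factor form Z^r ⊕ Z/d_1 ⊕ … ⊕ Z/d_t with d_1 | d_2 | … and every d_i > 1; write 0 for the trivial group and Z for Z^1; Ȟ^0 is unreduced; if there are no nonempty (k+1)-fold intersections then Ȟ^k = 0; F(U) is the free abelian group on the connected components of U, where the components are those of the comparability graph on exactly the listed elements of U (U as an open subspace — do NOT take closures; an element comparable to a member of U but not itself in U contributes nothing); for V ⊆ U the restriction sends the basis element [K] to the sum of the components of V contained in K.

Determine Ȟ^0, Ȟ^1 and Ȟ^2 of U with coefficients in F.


intersection data:
  W1={{u},{p,u},{q,u},{r,u},{t,u},{p,q,u},{r,t,u}} W2={{p},{t},{u},{p,q},{p,r},{p,s},{p,t},{p,u},{q,t},{q,u},{r,t},{r,u},{s,t},{t,u},{p,q,u},{p,s,t},{q,r,t},{r,t,u}} W3={{q},{r},{s},{p,q},{p,r},{p,s},{q,r},{q,t},{q,u},{r,t},{r,u},{s,t},{p,q,u},{p,s,t},{q,r,t},{r,t,u}} W4={{q},{p,q},{q,r},{q,t},{q,u},{p,q,u},{q,r,t}}
  W12={{u},{p,u},{q,u},{r,u},{t,u},{p,q,u},{r,t,u}} W13={{q,u},{r,u},{p,q,u},{r,t,u}} W14={{q,u},{p,q,u}} W23={{p,q},{p,r},{p,s},{q,t},{q,u},{r,t},{r,u},{s,t},{p,q,u},{p,s,t},{q,r,t},{r,t,u}} W24={{p,q},{q,t},{q,u},{p,q,u},{q,r,t}} W34={{q},{p,q},{q,r},{q,t},{q,u},{p,q,u},{q,r,t}}
  W123={{q,u},{r,u},{p,q,u},{r,t,u}} W124={{q,u},{p,q,u}} W134={{q,u},{p,q,u}} W234={{p,q},{q,t},{q,u},{p,q,u},{q,r,t}}
  W1234={{q,u},{p,q,u}}
components per intersection:
  W1: {{u},{p,u},{q,u},{r,u},{t,u},{p,q,u},{r,t,u}}
  W2: {{p},{t},{u},{p,q},{p,r},{p,s},{p,t},{p,u},{q,t},{q,u},{r,t},{r,u},{s,t},{t,u},{p,q,u},{p,s,t},{q,r,t},{r,t,u}}
  W3: {{q},{r},{p,q},{p,r},{q,r},{q,t},{q,u},{r,t},{r,u},{p,q,u},{q,r,t},{r,t,u}} {{s},{p,s},{s,t},{p,s,t}}
  W4: {{q},{p,q},{q,r},{q,t},{q,u},{p,q,u},{q,r,t}}
  W12: {{u},{p,u},{q,u},{r,u},{t,u},{p,q,u},{r,t,u}}
  W13: {{q,u},{p,q,u}} {{r,u},{r,t,u}}
  W14: {{q,u},{p,q,u}}
  W23: {{p,q},{q,u},{p,q,u}} {{p,r}} {{p,s},{s,t},{p,s,t}} {{q,t},{r,t},{r,u},{q,r,t},{r,t,u}}
  W24: {{p,q},{q,u},{p,q,u}} {{q,t},{q,r,t}}
  W34: {{q},{p,q},{q,r},{q,t},{q,u},{p,q,u},{q,r,t}}
  W123: {{q,u},{p,q,u}} {{r,u},{r,t,u}}
  W124: {{q,u},{p,q,u}}
  W134: {{q,u},{p,q,u}}
  W234: {{p,q},{q,u},{p,q,u}} {{q,t},{q,r,t}}
  W1234: {{q,u},{p,q,u}}
C dims 5,11,6,1; δ0: rk 4, SNF 1^4; δ1: rk 5, SNF 1^5; δ2: rk 1, SNF 1^1
Ȟ^0 = (5 − 4) − 0 = 1, so Ȟ^0 ≅ Z
Ȟ^1 = (11 − 5) − 4 = 2, so Ȟ^1 ≅ Z^2
Ȟ^2 = (6 − 1) − 5 = 0, so Ȟ^2 ≅ 0

Ȟ^0 = Z,  Ȟ^1 = Z^2,  Ȟ^2 = 0


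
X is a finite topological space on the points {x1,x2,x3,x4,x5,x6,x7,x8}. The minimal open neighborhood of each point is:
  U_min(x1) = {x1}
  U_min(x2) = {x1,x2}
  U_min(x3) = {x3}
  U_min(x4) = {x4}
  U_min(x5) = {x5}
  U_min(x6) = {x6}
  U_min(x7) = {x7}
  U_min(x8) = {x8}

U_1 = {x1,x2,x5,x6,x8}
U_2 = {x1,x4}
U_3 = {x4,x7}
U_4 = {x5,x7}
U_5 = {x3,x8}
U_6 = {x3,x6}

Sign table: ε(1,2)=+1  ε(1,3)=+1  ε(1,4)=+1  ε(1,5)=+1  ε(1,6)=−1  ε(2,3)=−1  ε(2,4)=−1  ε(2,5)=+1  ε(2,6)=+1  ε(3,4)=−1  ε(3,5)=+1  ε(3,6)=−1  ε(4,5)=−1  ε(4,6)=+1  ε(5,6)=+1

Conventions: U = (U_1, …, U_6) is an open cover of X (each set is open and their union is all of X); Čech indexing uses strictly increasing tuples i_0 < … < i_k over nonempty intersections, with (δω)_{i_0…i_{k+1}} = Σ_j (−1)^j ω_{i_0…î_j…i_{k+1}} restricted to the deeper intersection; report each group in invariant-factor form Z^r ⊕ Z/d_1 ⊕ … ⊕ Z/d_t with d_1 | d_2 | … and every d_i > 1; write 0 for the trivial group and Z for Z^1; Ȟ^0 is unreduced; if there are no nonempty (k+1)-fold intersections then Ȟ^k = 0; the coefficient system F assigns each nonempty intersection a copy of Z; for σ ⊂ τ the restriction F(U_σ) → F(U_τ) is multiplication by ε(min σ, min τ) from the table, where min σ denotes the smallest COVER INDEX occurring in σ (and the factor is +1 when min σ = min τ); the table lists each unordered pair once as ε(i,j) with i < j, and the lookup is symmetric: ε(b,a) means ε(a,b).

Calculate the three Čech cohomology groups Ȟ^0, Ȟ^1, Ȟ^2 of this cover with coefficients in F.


Ȟ^0 = 0; Ȟ^1 = Z ⊕ Z/2; Ȟ^2 = 0

nonempty intersections:
  U12={x1} U14={x5} U15={x8} U16={x6} U23={x4} U34={x7} U56={x3}
C dims 6,7; δ0: rk 6, SNF 1^5·2
Ȟ^0: (6−6)−0=0 ⇒ 0
Ȟ^1: (7−0)−6=1 plus torsion [2] ⇒ Z ⊕ Z/2
Ȟ^2: (0−0)−0=0 ⇒ 0


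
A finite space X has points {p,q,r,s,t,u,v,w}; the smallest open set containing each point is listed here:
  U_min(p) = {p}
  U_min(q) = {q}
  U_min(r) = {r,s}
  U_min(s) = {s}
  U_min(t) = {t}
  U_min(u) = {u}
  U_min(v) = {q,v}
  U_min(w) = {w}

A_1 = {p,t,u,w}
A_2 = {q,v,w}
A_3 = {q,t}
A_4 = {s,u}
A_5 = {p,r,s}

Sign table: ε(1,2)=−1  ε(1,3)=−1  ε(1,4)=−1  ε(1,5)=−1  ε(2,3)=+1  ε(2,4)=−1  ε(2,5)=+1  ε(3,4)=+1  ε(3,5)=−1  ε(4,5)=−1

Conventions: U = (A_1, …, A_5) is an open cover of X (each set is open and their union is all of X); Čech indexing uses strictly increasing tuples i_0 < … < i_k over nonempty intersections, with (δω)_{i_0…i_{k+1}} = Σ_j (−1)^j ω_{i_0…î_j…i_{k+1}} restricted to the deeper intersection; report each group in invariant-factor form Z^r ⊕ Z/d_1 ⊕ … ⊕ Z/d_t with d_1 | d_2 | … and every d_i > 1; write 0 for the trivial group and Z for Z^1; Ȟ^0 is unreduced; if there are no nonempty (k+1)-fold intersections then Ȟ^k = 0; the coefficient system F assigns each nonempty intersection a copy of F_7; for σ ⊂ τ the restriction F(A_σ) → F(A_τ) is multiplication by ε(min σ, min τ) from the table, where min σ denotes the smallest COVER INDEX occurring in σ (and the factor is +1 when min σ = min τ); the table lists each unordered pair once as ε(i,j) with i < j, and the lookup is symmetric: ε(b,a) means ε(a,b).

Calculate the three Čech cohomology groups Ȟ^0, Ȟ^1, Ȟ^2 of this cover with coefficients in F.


nerve simplices:
  A12={w} A13={t} A14={u} A15={p} A23={q} A45={s}
C dims 5,6; δ0: rk_F7 5
degree 0: 5−5−0 = 0 → Ȟ^0 ≅ 0
degree 1: 6−0−5 = 1 → Ȟ^1 ≅ Z/7
degree 2: 0−0−0 = 0 → Ȟ^2 ≅ 0

Ȟ^0(U;F) ≅ 0, Ȟ^1(U;F) ≅ Z/7, Ȟ^2(U;F) ≅ 0


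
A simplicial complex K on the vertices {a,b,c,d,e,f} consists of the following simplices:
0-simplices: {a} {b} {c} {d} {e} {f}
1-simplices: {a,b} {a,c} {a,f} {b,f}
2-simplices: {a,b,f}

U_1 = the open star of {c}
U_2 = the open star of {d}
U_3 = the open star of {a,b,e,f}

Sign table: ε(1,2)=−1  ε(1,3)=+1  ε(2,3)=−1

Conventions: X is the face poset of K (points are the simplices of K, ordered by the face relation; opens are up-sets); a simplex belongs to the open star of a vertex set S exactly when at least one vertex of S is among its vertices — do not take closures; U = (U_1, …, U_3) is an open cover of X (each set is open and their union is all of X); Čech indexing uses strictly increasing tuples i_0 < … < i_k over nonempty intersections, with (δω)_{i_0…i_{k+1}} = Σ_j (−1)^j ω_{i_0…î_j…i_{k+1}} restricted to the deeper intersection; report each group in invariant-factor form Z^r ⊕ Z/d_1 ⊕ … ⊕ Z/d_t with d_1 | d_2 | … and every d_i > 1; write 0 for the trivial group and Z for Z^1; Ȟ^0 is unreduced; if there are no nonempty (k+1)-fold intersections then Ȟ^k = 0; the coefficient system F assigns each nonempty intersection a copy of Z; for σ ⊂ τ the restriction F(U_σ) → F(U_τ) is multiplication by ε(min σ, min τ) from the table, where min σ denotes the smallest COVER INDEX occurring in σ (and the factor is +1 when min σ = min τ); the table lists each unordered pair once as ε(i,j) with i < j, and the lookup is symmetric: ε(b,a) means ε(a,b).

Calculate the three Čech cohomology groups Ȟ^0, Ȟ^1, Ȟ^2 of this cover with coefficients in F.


nonempty overlaps:
  U1={{c},{a,c}} U2={{d}} U3={{a},{b},{e},{f},{a,b},{a,c},{a,f},{b,f},{a,b,f}}
  U13={{a,c}}
C dims 3,1; δ0: rk 1, SNF 1^1
degree 0: 3−1−0 = 2 → Ȟ^0 ≅ Z^2
degree 1: 1−0−1 = 0 → Ȟ^1 ≅ 0
degree 2: 0−0−0 = 0 → Ȟ^2 ≅ 0

Ȟ^0 = Z^2, Ȟ^1 = 0 and Ȟ^2 = 0


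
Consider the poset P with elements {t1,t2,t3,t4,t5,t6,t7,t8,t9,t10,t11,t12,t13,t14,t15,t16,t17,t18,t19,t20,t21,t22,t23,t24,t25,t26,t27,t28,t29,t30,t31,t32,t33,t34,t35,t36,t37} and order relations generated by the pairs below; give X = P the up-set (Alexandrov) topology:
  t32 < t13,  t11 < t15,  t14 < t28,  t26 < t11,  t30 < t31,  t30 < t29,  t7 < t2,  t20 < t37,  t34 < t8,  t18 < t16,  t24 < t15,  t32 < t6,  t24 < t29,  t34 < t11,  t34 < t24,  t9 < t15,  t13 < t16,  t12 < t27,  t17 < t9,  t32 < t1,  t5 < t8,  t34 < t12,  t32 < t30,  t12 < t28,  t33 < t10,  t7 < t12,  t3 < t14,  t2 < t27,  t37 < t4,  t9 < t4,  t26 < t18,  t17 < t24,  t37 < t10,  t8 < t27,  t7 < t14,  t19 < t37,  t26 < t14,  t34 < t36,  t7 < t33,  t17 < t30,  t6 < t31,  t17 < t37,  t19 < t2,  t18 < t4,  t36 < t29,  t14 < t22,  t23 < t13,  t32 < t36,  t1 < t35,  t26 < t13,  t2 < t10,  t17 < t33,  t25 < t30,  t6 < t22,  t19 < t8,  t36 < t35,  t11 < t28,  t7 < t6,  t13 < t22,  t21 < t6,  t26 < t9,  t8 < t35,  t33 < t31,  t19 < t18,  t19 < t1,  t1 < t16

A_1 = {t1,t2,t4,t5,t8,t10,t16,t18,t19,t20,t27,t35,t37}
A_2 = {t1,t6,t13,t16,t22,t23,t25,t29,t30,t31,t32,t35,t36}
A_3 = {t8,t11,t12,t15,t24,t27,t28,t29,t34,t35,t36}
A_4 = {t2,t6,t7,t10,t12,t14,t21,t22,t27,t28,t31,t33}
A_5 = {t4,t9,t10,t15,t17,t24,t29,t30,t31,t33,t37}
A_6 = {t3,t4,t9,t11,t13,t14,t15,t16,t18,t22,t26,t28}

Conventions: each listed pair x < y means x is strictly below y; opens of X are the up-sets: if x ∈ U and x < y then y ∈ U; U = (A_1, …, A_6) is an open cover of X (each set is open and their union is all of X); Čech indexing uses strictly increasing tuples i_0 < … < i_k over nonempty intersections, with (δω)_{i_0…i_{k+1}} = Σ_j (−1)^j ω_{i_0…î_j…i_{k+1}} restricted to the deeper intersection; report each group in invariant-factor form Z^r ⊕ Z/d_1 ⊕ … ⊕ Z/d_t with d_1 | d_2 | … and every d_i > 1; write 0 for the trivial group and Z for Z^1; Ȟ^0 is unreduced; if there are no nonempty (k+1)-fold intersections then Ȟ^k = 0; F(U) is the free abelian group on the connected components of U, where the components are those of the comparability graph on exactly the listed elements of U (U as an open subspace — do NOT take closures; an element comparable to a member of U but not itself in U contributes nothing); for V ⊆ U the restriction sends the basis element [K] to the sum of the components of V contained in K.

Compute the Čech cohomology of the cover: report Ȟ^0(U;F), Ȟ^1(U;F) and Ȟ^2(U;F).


cover nerve:
  A12={t1,t16,t35} A13={t8,t27,t35} A14={t2,t10,t27} A15={t4,t10,t37} A16={t4,t16,t18} A23={t29,t35,t36} A24={t6,t22,t31} A25={t29,t30,t31} A26={t13,t16,t22} A34={t12,t27,t28} A35={t15,t24,t29} A36={t11,t15,t28} A45={t10,t31,t33} A46={t14,t22,t28} A56={t4,t9,t15}
  A123={t35} A126={t16} A134={t27} A145={t10} A156={t4} A235={t29} A245={t31} A246={t22} A346={t28} A356={t15}
components per intersection:
  A1: {t1,t2,t4,t5,t8,t10,t16,t18,t19,t20,t27,t35,t37}
  A2: {t1,t6,t13,t16,t22,t23,t25,t29,t30,t31,t32,t35,t36}
  A3: {t8,t11,t12,t15,t24,t27,t28,t29,t34,t35,t36}
  A4: {t2,t6,t7,t10,t12,t14,t21,t22,t27,t28,t31,t33}
  A5: {t4,t9,t10,t15,t17,t24,t29,t30,t31,t33,t37}
  A6: {t3,t4,t9,t11,t13,t14,t15,t16,t18,t22,t26,t28}
  A12: {t1,t16,t35}
  A13: {t8,t27,t35}
  A14: {t2,t10,t27}
  A15: {t4,t10,t37}
  A16: {t4,t16,t18}
  A23: {t29,t35,t36}
  A24: {t6,t22,t31}
  A25: {t29,t30,t31}
  A26: {t13,t16,t22}
  A34: {t12,t27,t28}
  A35: {t15,t24,t29}
  A36: {t11,t15,t28}
  A45: {t10,t31,t33}
  A46: {t14,t22,t28}
  A56: {t4,t9,t15}
  A123: {t35}
  A126: {t16}
  A134: {t27}
  A145: {t10}
  A156: {t4}
  A235: {t29}
  A245: {t31}
  A246: {t22}
  A346: {t28}
  A356: {t15}
C dims 6,15,10; δ0: rk 5, SNF 1^5; δ1: rk 10, SNF 1^9·2
Ȟ^0: (6−5)−0=1 ⇒ Z
Ȟ^1: (15−10)−5=0 ⇒ 0
Ȟ^2: (10−0)−10=0 plus torsion [2] ⇒ Z/2

Ȟ^0 = Z, Ȟ^1 = 0, Ȟ^2 = Z/2
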